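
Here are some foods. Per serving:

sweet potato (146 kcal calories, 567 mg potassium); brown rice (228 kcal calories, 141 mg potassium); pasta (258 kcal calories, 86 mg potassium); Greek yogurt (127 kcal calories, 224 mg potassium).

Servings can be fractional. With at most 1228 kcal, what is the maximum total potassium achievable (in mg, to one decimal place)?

Potassium per kcal: sweet potato 3.884, Greek yogurt 1.764, brown rice 0.6184, pasta 0.3333.
With no serving limits, spend the whole calories allowance on sweet potato: 1228 kcal / 146 kcal × 567 mg = 4769.0 mg.

4769.0 mg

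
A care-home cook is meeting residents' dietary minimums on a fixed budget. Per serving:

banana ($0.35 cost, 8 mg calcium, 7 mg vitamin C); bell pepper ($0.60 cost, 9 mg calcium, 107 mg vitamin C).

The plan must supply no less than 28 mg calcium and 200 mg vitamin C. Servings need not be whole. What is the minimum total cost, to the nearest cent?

For a min-cost LP with two ≥-constraints, a basic feasible solution has at most two positive variables.
banana only: max(28/8, 200/7) = 28.57 servings → $10.00.
bell pepper only: max(28/9, 200/107) = 3.111 servings → $1.87.
banana + bell pepper with both tight: 1.508 servings and 1.77 servings → $1.59.
The minimum over all feasible corners is $1.59.

$1.59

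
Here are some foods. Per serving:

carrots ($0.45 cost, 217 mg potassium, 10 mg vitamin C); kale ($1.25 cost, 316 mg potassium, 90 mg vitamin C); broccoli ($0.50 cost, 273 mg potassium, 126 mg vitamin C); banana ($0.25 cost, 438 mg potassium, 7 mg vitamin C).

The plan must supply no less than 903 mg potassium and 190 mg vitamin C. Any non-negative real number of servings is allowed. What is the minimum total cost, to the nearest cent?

carrots only: max(903/217, 190/10) = 19 servings → $8.55.
kale only: max(903/316, 190/90) = 2.858 servings → $3.57.
broccoli only: max(903/273, 190/126) = 3.308 servings → $1.65.
banana only: max(903/438, 190/7) = 27.14 servings → $6.79.
carrots + kale with both tight: 1.297 servings and 1.967 servings → $3.04.
carrots + broccoli with both tight: 2.515 servings and 1.308 servings → $1.79.
carrots + banana: intersection lies outside the first quadrant.
kale + broccoli with both targets exact would need a negative amount; discard.
kale + banana with both tight: 2.067 servings and 0.5706 servings → $2.73.
broccoli + banana with both tight: 1.443 servings and 1.162 servings → $1.01.
The minimum over all feasible corners is $1.01.

$1.01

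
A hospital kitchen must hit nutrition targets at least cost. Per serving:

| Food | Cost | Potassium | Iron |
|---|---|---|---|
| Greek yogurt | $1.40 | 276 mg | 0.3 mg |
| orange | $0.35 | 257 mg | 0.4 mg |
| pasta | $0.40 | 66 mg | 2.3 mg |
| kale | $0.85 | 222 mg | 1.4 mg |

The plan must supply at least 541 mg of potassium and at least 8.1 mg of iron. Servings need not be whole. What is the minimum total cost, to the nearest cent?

Check every corner: each single food scaled to meet both minima, and each pair solved so both constraints bind.
Greek yogurt only: max(541/276, 8.1/0.3) = 27 servings → $37.80.
orange only: max(541/257, 8.1/0.4) = 20.25 servings → $7.09.
pasta only: max(541/66, 8.1/2.3) = 8.197 servings → $3.28.
kale only: max(541/222, 8.1/1.4) = 5.786 servings → $4.92.
Greek yogurt + orange: the both-tight solution has a negative serving — not a feasible corner.
Greek yogurt + pasta with both tight: 1.154 servings and 3.371 servings → $2.96.
Greek yogurt + kale with both targets exact would need a negative amount; discard.
orange + pasta with both tight: 1.257 servings and 3.303 servings → $1.76.
orange + kale: the both-tight solution has a negative serving — not a feasible corner.
pasta + kale with both tight: 2.489 servings and 1.697 servings → $2.44.
Cheapest feasible corner: $1.76.

$1.76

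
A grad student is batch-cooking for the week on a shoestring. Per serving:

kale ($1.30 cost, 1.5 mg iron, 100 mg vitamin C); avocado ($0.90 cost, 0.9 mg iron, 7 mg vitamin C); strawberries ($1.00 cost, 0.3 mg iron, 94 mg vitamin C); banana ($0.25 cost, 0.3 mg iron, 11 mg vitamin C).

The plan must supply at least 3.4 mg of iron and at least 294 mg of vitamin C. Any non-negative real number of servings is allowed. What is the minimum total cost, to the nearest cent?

$3.62

Compare the cost at each extreme point of the feasible region.
kale only: max(3.4/1.5, 294/100) = 2.94 servings → $3.82.
avocado only: max(3.4/0.9, 294/7) = 42 servings → $37.80.
strawberries only: max(3.4/0.3, 294/94) = 11.33 servings → $11.33.
banana only: max(3.4/0.3, 294/11) = 26.73 servings → $6.68.
kale + avocado: intersection lies outside the first quadrant.
kale + strawberries with both tight: 2.085 servings and 0.9099 servings → $3.62.
kale + banana: intersection lies outside the first quadrant.
avocado + strawberries with both tight: 2.805 servings and 2.919 servings → $5.44.
avocado + banana: intersection lies outside the first quadrant.
strawberries + banana with both tight: 2.04 servings and 9.293 servings → $4.36.
The minimum over all feasible corners is $3.62.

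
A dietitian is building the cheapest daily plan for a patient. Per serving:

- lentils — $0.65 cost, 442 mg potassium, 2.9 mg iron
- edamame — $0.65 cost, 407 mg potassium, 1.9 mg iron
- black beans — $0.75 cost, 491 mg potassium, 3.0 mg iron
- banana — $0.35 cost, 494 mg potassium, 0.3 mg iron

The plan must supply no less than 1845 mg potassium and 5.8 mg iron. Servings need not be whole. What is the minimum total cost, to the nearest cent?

lentils only: max(1845/442, 5.8/2.9) = 4.174 servings → $2.71.
edamame only: max(1845/407, 5.8/1.9) = 4.533 servings → $2.95.
black beans only: max(1845/491, 5.8/3.0) = 3.758 servings → $2.82.
banana only: max(1845/494, 5.8/0.3) = 19.33 servings → $6.77.
lentils + edamame: intersection lies outside the first quadrant.
lentils + black beans with both targets exact would need a negative amount; discard.
lentils + banana with both tight: 1.778 servings and 2.144 servings → $1.91.
edamame + black beans: the both-tight solution has a negative serving — not a feasible corner.
edamame + banana with both tight: 2.831 servings and 1.402 servings → $2.33.
black beans + banana with both tight: 1.732 servings and 2.013 servings → $2.00.
The minimum over all feasible corners is $1.91.

$1.91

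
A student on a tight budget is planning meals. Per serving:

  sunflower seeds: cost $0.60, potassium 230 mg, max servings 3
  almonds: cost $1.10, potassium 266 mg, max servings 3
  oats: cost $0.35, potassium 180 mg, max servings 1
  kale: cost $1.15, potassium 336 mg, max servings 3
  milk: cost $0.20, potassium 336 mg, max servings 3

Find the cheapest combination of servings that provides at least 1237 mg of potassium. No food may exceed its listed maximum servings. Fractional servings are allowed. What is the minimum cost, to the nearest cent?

Cost per mg of potassium: milk $0.0006, oats $0.0019, sunflower seeds $0.0026, kale $0.0034, almonds $0.0041.
Take 3 servings of milk: +1008.0 mg potassium for $0.60 (total $0.60, still need 229.0 mg).
Take 1 serving of oats: +180.0 mg potassium for $0.35 (total $0.95, still need 49.0 mg).
Take 0.213 servings of sunflower seeds: +49.0 mg potassium for $0.13 (total $1.08, still need 0.0 mg).
Greedy by cheapest-per-mg is optimal for a single linear constraint, so the minimum cost is $1.08.

$1.08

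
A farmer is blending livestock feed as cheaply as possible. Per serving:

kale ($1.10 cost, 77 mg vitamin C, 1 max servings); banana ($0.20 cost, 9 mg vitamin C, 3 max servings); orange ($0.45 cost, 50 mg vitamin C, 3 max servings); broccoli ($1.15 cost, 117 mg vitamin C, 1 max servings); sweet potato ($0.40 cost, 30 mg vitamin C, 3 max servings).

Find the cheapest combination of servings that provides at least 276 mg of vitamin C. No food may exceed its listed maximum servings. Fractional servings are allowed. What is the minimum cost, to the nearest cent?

$2.62

Cost per mg of vitamin C: orange $0.0090, broccoli $0.0098, sweet potato $0.0133, kale $0.0143, banana $0.0222.
Take 3 servings of orange: +150.0 mg vitamin C for $1.35 (total $1.35, still need 126.0 mg).
Take 1 serving of broccoli: +117.0 mg vitamin C for $1.15 (total $2.50, still need 9.0 mg).
Take 0.3 servings of sweet potato: +9.0 mg vitamin C for $0.12 (total $2.62, still need 0.0 mg).
Filling from the cheapest source first is optimal under one linear minimum: $2.62.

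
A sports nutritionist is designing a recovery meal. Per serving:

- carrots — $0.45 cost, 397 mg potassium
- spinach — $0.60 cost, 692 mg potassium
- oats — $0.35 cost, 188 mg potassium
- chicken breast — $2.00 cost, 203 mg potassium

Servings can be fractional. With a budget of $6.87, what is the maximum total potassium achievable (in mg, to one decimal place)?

7923.4 mg

Potassium per dollar: spinach 1153, carrots 882.2, oats 537.1, chicken breast 101.5.
With no serving limits, spend the whole cost allowance on spinach: $6.87 / $0.60 × 692 mg = 7923.4 mg.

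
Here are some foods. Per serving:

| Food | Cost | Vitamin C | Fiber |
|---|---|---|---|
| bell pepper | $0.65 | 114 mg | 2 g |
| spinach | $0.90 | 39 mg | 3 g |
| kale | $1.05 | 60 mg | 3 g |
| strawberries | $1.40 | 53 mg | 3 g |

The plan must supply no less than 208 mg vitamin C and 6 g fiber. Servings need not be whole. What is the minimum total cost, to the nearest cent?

$1.87

For a min-cost LP with two ≥-constraints, a basic feasible solution has at most two positive variables.
bell pepper only: max(208/114, 6/2) = 3 servings → $1.95.
spinach only: max(208/39, 6/3) = 5.333 servings → $4.80.
kale only: max(208/60, 6/3) = 3.467 servings → $3.64.
strawberries only: max(208/53, 6/3) = 3.925 servings → $5.49.
bell pepper + spinach with both tight: 1.477 servings and 1.015 servings → $1.87.
bell pepper + kale with both tight: 1.189 servings and 1.207 servings → $2.04.
bell pepper + strawberries with both tight: 1.297 servings and 1.136 servings → $2.43.
spinach + kale: intersection lies outside the first quadrant.
spinach + strawberries: intersection lies outside the first quadrant.
kale + strawberries with both targets exact would need a negative amount; discard.
Cheapest feasible corner: $1.87.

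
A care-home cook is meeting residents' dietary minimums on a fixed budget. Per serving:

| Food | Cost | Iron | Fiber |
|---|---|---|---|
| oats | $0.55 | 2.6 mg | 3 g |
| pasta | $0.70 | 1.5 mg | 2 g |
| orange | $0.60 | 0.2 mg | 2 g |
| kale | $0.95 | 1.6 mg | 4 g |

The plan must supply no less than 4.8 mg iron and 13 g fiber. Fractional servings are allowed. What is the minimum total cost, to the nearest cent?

Two binding constraints pin down two serving amounts, so the optimal mix uses at most two foods. The candidates are each food alone (scaled to the tighter of iron/fiber) and each pair with both constraints tight.
oats only: max(4.8/2.6, 13/3) = 4.333 servings → $2.38.
pasta only: max(4.8/1.5, 13/2) = 6.5 servings → $4.55.
orange only: max(4.8/0.2, 13/2) = 24 servings → $14.40.
kale only: max(4.8/1.6, 13/4) = 3.25 servings → $3.09.
oats + pasta: intersection lies outside the first quadrant.
oats + orange with both tight: 1.522 servings and 4.217 servings → $3.37.
oats + kale with both targets exact would need a negative amount; discard.
pasta + orange with both tight: 2.692 servings and 3.808 servings → $4.17.
pasta + kale with both targets exact would need a negative amount; discard.
orange + kale with both tight: 0.6667 servings and 2.917 servings → $3.17.
The minimum over all feasible corners is $2.38.

$2.38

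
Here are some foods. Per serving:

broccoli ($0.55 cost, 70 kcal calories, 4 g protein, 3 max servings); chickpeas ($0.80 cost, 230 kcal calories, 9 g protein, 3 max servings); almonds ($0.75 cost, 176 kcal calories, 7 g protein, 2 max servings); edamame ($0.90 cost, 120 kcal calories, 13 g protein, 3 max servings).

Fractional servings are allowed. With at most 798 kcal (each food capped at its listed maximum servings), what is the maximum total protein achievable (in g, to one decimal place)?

60.1 g

Protein per kcal: edamame 0.1083, broccoli 0.05714, almonds 0.03977, chickpeas 0.03913.
Take 3 servings of edamame: uses 360 kcal, +39.0 g protein (running total 39.0 g).
Take 3 servings of broccoli: uses 210 kcal, +12.0 g protein (running total 51.0 g).
Take 1.295 servings of almonds: uses 228 kcal, +9.1 g protein (running total 60.1 g).
Filling greedily by protein-per-kcal is optimal for one linear limit, giving 60.1 g.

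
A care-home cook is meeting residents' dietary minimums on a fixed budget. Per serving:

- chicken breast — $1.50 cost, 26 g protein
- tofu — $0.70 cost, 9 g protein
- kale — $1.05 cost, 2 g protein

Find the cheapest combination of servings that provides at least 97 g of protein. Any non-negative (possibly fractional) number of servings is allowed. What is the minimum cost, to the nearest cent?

$5.60

Cost per g of protein: chicken breast $0.0577, tofu $0.0778, kale $0.5250.
With no serving limits, use only chicken breast: 97 g / 26 g = 3.731 servings × $1.50 = $5.60.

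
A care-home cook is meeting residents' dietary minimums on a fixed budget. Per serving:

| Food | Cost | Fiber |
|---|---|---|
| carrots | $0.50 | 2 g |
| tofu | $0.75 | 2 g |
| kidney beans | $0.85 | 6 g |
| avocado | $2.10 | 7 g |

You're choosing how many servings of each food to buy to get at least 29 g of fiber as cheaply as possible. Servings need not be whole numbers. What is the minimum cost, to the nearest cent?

Cost per g of fiber: kidney beans $0.1417, carrots $0.2500, avocado $0.3000, tofu $0.3750.
With no serving limits, use only kidney beans: 29 g / 6 g = 4.833 servings × $0.85 = $4.11.

$4.11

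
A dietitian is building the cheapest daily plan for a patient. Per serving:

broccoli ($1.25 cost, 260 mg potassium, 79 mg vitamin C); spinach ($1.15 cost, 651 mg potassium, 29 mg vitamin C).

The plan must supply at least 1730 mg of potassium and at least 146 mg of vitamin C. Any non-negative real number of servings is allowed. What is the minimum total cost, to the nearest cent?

$3.86

With two linear requirements the optimum uses one or two foods; enumerate the corners.
broccoli only: max(1730/260, 146/79) = 6.654 servings → $8.32.
spinach only: max(1730/651, 146/29) = 5.034 servings → $5.79.
broccoli + spinach with both tight: 1.022 servings and 2.249 servings → $3.86.
So the least-cost plan costs $3.86.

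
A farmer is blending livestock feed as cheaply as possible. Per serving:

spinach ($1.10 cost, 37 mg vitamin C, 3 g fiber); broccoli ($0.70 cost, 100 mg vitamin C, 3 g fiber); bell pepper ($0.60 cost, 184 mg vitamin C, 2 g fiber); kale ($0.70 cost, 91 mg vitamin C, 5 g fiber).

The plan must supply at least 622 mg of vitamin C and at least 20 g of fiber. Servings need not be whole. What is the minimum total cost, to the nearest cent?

Check every corner: each single food scaled to meet both minima, and each pair solved so both constraints bind.
spinach only: max(622/37, 20/3) = 16.81 servings → $18.49.
broccoli only: max(622/100, 20/3) = 6.667 servings → $4.67.
bell pepper only: max(622/184, 20/2) = 10 servings → $6.00.
kale only: max(622/91, 20/5) = 6.835 servings → $4.78.
spinach + broccoli with both tight: 0.709 servings and 5.958 servings → $4.95.
spinach + bell pepper with both tight: 5.096 servings and 2.356 servings → $7.02.
spinach + kale: intersection lies outside the first quadrant.
broccoli + bell pepper with both targets exact would need a negative amount; discard.
broccoli + kale with both tight: 5.683 servings and 0.5903 servings → $4.39.
bell pepper + kale with both tight: 1.748 servings and 3.301 servings → $3.36.
Cheapest feasible corner: $3.36.

$3.36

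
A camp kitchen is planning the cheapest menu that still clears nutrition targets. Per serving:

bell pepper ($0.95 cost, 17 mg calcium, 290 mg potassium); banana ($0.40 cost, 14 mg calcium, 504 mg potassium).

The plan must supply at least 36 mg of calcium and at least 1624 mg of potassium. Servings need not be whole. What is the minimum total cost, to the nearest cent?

$1.29

An LP optimum is at a vertex; with two nutrient constraints at most two foods are used. Check each candidate.
bell pepper only: max(36/17, 1624/290) = 5.6 servings → $5.32.
banana only: max(36/14, 1624/504) = 3.222 servings → $1.29.
bell pepper + banana: the both-tight solution has a negative serving — not a feasible corner.
The minimum over all feasible corners is $1.29.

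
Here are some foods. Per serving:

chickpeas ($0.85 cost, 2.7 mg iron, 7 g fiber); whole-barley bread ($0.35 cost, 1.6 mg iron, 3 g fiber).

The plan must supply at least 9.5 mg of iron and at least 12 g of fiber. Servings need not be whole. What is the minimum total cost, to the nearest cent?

$2.08

Minimising a linear cost over {iron ≥ 9.5, fiber ≥ 12, servings ≥ 0} — the optimum is at a vertex, using one or two foods.
chickpeas only: max(9.5/2.7, 12/7) = 3.519 servings → $2.99.
whole-barley bread only: max(9.5/1.6, 12/3) = 5.938 servings → $2.08.
chickpeas + whole-barley bread with both targets exact would need a negative amount; discard.
So the least-cost plan costs $2.08.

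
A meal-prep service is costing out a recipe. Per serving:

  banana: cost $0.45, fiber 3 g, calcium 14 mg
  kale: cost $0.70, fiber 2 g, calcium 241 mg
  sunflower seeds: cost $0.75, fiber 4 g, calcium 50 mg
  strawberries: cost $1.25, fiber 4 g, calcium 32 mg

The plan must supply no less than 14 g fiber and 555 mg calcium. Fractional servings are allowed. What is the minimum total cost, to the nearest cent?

$2.95

An LP optimum is at a vertex; with two nutrient constraints at most two foods are used. Check each candidate.
banana only: max(14/3, 555/14) = 39.64 servings → $17.84.
kale only: max(14/2, 555/241) = 7 servings → $4.90.
sunflower seeds only: max(14/4, 555/50) = 11.1 servings → $8.32.
strawberries only: max(14/4, 555/32) = 17.34 servings → $21.68.
banana + kale with both tight: 3.258 servings and 2.114 servings → $2.95.
banana + sunflower seeds: intersection lies outside the first quadrant.
banana + strawberries: the both-tight solution has a negative serving — not a feasible corner.
kale + sunflower seeds with both tight: 1.759 servings and 2.62 servings → $3.20.
kale + strawberries with both tight: 1.969 servings and 2.516 servings → $4.52.
sunflower seeds + strawberries: intersection lies outside the first quadrant.
The minimum over all feasible corners is $2.95.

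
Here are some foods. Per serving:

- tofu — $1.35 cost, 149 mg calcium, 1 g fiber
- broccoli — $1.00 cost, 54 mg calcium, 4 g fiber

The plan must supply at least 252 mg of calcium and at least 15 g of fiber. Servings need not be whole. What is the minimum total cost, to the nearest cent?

$4.15

Two binding constraints pin down two serving amounts, so the optimal mix uses at most two foods. The candidates are each food alone (scaled to the tighter of calcium/fiber) and each pair with both constraints tight.
tofu only: max(252/149, 15/1) = 15 servings → $20.25.
broccoli only: max(252/54, 15/4) = 4.667 servings → $4.67.
tofu + broccoli with both tight: 0.3653 servings and 3.659 servings → $4.15.
So the least-cost plan costs $4.15.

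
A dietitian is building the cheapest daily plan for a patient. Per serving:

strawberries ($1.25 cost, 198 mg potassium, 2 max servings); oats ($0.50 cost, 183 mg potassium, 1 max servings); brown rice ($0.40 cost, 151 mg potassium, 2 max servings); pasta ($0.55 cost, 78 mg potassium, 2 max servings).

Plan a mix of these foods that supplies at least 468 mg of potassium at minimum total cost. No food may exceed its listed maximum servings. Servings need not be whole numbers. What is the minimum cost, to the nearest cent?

$1.25

Cost per mg of potassium: brown rice $0.0026, oats $0.0027, strawberries $0.0063, pasta $0.0071.
Take 2 servings of brown rice: +302.0 mg potassium for $0.80 (total $0.80, still need 166.0 mg).
Take 0.9071 servings of oats: +166.0 mg potassium for $0.45 (total $1.25, still need 0.0 mg).
Greedy by cheapest-per-mg is optimal for a single linear constraint, so the minimum cost is $1.25.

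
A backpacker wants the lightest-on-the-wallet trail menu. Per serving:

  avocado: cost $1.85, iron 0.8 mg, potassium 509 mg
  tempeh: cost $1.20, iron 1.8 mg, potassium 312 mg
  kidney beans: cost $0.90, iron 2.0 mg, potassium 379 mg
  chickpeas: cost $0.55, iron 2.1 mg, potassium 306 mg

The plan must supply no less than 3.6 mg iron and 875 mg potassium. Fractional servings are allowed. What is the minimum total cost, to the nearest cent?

$1.57

avocado only: max(3.6/0.8, 875/509) = 4.5 servings → $8.32.
tempeh only: max(3.6/1.8, 875/312) = 2.804 servings → $3.37.
kidney beans only: max(3.6/2.0, 875/379) = 2.309 servings → $2.08.
chickpeas only: max(3.6/2.1, 875/306) = 2.859 servings → $1.57.
avocado + tempeh with both tight: 0.6778 servings and 1.699 servings → $3.29.
avocado + kidney beans with both tight: 0.5395 servings and 1.584 servings → $2.42.
avocado + chickpeas with both tight: 0.893 servings and 1.374 servings → $2.41.
tempeh + kidney beans with both targets exact would need a negative amount; discard.
tempeh + chickpeas with both targets exact would need a negative amount; discard.
kidney beans + chickpeas: the both-tight solution has a negative serving — not a feasible corner.
The minimum over all feasible corners is $1.57.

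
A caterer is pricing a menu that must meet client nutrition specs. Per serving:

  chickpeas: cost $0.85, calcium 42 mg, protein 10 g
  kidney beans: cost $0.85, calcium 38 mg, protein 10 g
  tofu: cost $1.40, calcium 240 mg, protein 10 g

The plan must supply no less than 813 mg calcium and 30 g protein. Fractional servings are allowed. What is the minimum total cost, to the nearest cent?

$4.74

For a min-cost LP with two ≥-constraints, a basic feasible solution has at most two positive variables.
chickpeas only: max(813/42, 30/10) = 19.36 servings → $16.45.
kidney beans only: max(813/38, 30/10) = 21.39 servings → $18.19.
tofu only: max(813/240, 30/10) = 3.388 servings → $4.74.
chickpeas + kidney beans: the both-tight solution has a negative serving — not a feasible corner.
chickpeas + tofu with both targets exact would need a negative amount; discard.
kidney beans + tofu: intersection lies outside the first quadrant.
Cheapest feasible corner: $4.74.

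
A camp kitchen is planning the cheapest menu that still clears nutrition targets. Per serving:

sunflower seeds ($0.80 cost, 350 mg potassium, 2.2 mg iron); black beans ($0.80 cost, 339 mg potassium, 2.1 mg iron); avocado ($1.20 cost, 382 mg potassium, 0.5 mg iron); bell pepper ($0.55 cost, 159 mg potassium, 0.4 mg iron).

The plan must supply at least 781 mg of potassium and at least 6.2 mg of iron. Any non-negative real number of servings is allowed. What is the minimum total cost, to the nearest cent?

Two binding constraints pin down two serving amounts, so the optimal mix uses at most two foods. The candidates are each food alone (scaled to the tighter of potassium/iron) and each pair with both constraints tight.
sunflower seeds only: max(781/350, 6.2/2.2) = 2.818 servings → $2.25.
black beans only: max(781/339, 6.2/2.1) = 2.952 servings → $2.36.
avocado only: max(781/382, 6.2/0.5) = 12.4 servings → $14.88.
bell pepper only: max(781/159, 6.2/0.4) = 15.5 servings → $8.53.
sunflower seeds + black beans: the both-tight solution has a negative serving — not a feasible corner.
sunflower seeds + avocado with both targets exact would need a negative amount; discard.
sunflower seeds + bell pepper: intersection lies outside the first quadrant.
black beans + avocado: intersection lies outside the first quadrant.
black beans + bell pepper: the both-tight solution has a negative serving — not a feasible corner.
avocado + bell pepper: the both-tight solution has a negative serving — not a feasible corner.
So the least-cost plan costs $2.25.

$2.25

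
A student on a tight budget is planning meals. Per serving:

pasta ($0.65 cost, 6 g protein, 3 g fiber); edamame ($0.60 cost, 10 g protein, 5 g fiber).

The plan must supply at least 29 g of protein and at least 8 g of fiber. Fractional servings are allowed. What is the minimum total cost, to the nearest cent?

pasta only: max(29/6, 8/3) = 4.833 servings → $3.14.
edamame only: max(29/10, 8/5) = 2.9 servings → $1.74.
pasta + edamame (both tight): parallel constraints — no distinct corner.
So the least-cost plan costs $1.74.

$1.74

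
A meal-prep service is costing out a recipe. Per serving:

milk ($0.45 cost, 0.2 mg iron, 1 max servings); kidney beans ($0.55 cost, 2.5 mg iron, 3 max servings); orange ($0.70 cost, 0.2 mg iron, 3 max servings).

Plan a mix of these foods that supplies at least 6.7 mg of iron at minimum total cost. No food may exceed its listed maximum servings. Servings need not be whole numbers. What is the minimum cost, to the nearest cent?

$1.47

Cost per mg of iron: kidney beans $0.2200, milk $2.2500, orange $3.5000.
Take 2.68 servings of kidney beans: +6.7 mg iron for $1.47 (total $1.47, still need 0.0 mg).
Filling from the cheapest source first is optimal under one linear minimum: $1.47.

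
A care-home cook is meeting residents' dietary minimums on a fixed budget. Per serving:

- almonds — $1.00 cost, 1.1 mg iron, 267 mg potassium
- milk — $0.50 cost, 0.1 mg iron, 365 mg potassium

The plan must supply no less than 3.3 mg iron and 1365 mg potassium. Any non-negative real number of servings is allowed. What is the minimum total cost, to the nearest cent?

This is a tiny linear program; its minimum lies at a vertex of the feasible set. List the vertices and price them.
almonds only: max(3.3/1.1, 1365/267) = 5.112 servings → $5.11.
milk only: max(3.3/0.1, 1365/365) = 33 servings → $16.50.
almonds + milk with both tight: 2.85 servings and 1.655 servings → $3.68.
Cheapest feasible corner: $3.68.

$3.68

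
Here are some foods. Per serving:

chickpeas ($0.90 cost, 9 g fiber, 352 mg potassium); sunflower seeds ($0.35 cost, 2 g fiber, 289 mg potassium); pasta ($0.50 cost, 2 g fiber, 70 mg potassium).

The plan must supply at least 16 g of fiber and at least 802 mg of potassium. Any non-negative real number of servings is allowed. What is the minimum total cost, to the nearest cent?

$1.73

For a min-cost LP with two ≥-constraints, a basic feasible solution has at most two positive variables.
chickpeas only: max(16/9, 802/352) = 2.278 servings → $2.05.
sunflower seeds only: max(16/2, 802/289) = 8 servings → $2.80.
pasta only: max(16/2, 802/70) = 11.46 servings → $5.73.
chickpeas + sunflower seeds with both tight: 1.592 servings and 0.8361 servings → $1.73.
chickpeas + pasta: intersection lies outside the first quadrant.
sunflower seeds + pasta with both tight: 1.105 servings and 6.895 servings → $3.83.
So the least-cost plan costs $1.73.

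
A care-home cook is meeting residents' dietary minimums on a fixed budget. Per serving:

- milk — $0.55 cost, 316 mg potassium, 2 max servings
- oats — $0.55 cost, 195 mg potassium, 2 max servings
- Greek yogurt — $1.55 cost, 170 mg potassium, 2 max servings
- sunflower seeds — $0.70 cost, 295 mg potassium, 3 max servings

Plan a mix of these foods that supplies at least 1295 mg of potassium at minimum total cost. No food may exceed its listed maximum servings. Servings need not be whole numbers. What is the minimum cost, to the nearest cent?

Cost per mg of potassium: milk $0.0017, sunflower seeds $0.0024, oats $0.0028, Greek yogurt $0.0091.
Take 2 servings of milk: +632.0 mg potassium for $1.10 (total $1.10, still need 663.0 mg).
Take 2.247 servings of sunflower seeds: +663.0 mg potassium for $1.57 (total $2.67, still need 0.0 mg).
Greedy by cheapest-per-mg is optimal for a single linear constraint, so the minimum cost is $2.67.

$2.67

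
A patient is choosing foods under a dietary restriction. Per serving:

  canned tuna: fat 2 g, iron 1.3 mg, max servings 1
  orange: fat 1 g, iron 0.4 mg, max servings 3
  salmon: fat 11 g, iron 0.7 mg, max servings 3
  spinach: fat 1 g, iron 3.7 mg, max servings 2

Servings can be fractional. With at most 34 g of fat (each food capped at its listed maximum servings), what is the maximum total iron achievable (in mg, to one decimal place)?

Iron per g fat: spinach 3.7, canned tuna 0.65, orange 0.4, salmon 0.06364.
Take 2 servings of spinach: uses 2 g fat, +7.4 mg iron (running total 7.4 mg).
Take 1 serving of canned tuna: uses 2 g fat, +1.3 mg iron (running total 8.7 mg).
Take 3 servings of orange: uses 3 g fat, +1.2 mg iron (running total 9.9 mg).
Take 2.455 servings of salmon: uses 27 g fat, +1.7 mg iron (running total 11.6 mg).
Greedy by best ratio exhausts the fat allowance optimally: 11.6 mg.

11.6 mg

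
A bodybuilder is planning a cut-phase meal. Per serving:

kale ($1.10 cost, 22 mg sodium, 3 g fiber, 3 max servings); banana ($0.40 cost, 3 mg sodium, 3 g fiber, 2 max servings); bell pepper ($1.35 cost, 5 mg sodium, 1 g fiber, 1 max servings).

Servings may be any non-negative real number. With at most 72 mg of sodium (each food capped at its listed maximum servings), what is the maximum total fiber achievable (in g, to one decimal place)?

Fiber per mg sodium: banana 1, bell pepper 0.2, kale 0.1364.
Take 2 servings of banana: uses 6 mg sodium, +6.0 g fiber (running total 6.0 g).
Take 1 serving of bell pepper: uses 5 mg sodium, +1.0 g fiber (running total 7.0 g).
Take 2.773 servings of kale: uses 61 mg sodium, +8.3 g fiber (running total 15.3 g).
Greedy by best ratio exhausts the sodium allowance optimally: 15.3 g.

15.3 g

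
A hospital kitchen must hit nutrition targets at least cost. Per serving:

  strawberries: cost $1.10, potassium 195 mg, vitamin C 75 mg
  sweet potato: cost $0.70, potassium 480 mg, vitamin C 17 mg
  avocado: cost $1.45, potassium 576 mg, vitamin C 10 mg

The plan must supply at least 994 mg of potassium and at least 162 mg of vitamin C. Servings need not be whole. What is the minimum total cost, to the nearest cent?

At the optimum either one food covers both requirements or two foods hit both targets exactly; no other combination can be cheaper.
strawberries only: max(994/195, 162/75) = 5.097 servings → $5.61.
sweet potato only: max(994/480, 162/17) = 9.529 servings → $6.67.
avocado only: max(994/576, 162/10) = 16.2 servings → $23.49.
strawberries + sweet potato with both tight: 1.862 servings and 1.314 servings → $2.97.
strawberries + avocado with both tight: 2.021 servings and 1.041 servings → $3.73.
sweet potato + avocado with both targets exact would need a negative amount; discard.
The minimum over all feasible corners is $2.97.

$2.97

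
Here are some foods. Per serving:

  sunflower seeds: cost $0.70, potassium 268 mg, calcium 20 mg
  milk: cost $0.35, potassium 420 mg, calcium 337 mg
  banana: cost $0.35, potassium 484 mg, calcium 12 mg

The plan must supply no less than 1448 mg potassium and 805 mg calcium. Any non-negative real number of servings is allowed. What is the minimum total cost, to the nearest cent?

$1.16

sunflower seeds only: max(1448/268, 805/20) = 40.25 servings → $28.18.
milk only: max(1448/420, 805/337) = 3.448 servings → $1.21.
banana only: max(1448/484, 805/12) = 67.08 servings → $23.48.
sunflower seeds + milk with both tight: 1.83 servings and 2.28 servings → $2.08.
sunflower seeds + banana with both targets exact would need a negative amount; discard.
milk + banana with both tight: 2.355 servings and 0.9482 servings → $1.16.
So the least-cost plan costs $1.16.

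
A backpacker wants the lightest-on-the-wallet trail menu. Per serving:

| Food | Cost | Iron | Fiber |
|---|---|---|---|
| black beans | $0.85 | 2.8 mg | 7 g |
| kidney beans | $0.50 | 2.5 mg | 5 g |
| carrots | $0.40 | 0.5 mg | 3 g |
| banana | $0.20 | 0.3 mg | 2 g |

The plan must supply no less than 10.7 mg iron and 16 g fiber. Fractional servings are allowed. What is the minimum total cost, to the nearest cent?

black beans only: max(10.7/2.8, 16/7) = 3.821 servings → $3.25.
kidney beans only: max(10.7/2.5, 16/5) = 4.28 servings → $2.14.
carrots only: max(10.7/0.5, 16/3) = 21.4 servings → $8.56.
banana only: max(10.7/0.3, 16/2) = 35.67 servings → $7.13.
black beans + kidney beans with both targets exact would need a negative amount; discard.
black beans + carrots: intersection lies outside the first quadrant.
black beans + banana with both targets exact would need a negative amount; discard.
kidney beans + carrots with both targets exact would need a negative amount; discard.
kidney beans + banana: the both-tight solution has a negative serving — not a feasible corner.
carrots + banana: the both-tight solution has a negative serving — not a feasible corner.
Cheapest feasible corner: $2.14.

$2.14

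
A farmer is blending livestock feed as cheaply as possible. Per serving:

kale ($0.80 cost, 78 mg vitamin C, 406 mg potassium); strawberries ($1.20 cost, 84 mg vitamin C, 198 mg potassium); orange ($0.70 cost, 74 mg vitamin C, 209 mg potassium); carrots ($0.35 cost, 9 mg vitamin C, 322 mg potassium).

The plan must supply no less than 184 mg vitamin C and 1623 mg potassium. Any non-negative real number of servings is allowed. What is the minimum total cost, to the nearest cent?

Two binding constraints pin down two serving amounts, so the optimal mix uses at most two foods. The candidates are each food alone (scaled to the tighter of vitamin C/potassium) and each pair with both constraints tight.
kale only: max(184/78, 1623/406) = 3.998 servings → $3.20.
strawberries only: max(184/84, 1623/198) = 8.197 servings → $9.84.
orange only: max(184/74, 1623/209) = 7.766 servings → $5.44.
carrots only: max(184/9, 1623/322) = 20.44 servings → $7.16.
kale + strawberries with both targets exact would need a negative amount; discard.
kale + orange with both targets exact would need a negative amount; discard.
kale + carrots with both tight: 2.08 servings and 2.418 servings → $2.51.
strawberries + orange: intersection lies outside the first quadrant.
strawberries + carrots with both tight: 1.767 servings and 3.954 servings → $3.50.
orange + carrots with both tight: 2.034 servings and 3.72 servings → $2.73.
Cheapest feasible corner: $2.51.

$2.51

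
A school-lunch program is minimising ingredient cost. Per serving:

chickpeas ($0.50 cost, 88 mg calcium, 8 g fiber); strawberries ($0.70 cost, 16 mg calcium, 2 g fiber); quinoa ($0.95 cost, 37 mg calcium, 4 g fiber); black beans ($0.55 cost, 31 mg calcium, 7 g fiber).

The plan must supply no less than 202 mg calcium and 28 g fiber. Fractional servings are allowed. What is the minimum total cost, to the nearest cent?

$1.75

For a min-cost LP with two ≥-constraints, a basic feasible solution has at most two positive variables.
chickpeas only: max(202/88, 28/8) = 3.5 servings → $1.75.
strawberries only: max(202/16, 28/2) = 14 servings → $9.80.
quinoa only: max(202/37, 28/4) = 7 servings → $6.65.
black beans only: max(202/31, 28/7) = 6.516 servings → $3.58.
chickpeas + strawberries with both targets exact would need a negative amount; discard.
chickpeas + quinoa: intersection lies outside the first quadrant.
chickpeas + black beans with both tight: 1.484 servings and 2.304 servings → $2.01.
strawberries + quinoa: the both-tight solution has a negative serving — not a feasible corner.
strawberries + black beans with both tight: 10.92 servings and 0.88 servings → $8.13.
quinoa + black beans with both tight: 4.044 servings and 1.689 servings → $4.77.
So the least-cost plan costs $1.75.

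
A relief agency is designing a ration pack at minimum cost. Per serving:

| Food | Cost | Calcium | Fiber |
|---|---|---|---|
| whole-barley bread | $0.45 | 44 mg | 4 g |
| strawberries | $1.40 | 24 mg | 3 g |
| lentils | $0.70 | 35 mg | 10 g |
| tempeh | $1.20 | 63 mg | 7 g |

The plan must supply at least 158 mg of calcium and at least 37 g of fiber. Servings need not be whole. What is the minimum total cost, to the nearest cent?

For a min-cost LP with two ≥-constraints, a basic feasible solution has at most two positive variables.
whole-barley bread only: max(158/44, 37/4) = 9.25 servings → $4.16.
strawberries only: max(158/24, 37/3) = 12.33 servings → $17.27.
lentils only: max(158/35, 37/10) = 4.514 servings → $3.16.
tempeh only: max(158/63, 37/7) = 5.286 servings → $6.34.
whole-barley bread + strawberries with both targets exact would need a negative amount; discard.
whole-barley bread + lentils with both tight: 0.95 servings and 3.32 servings → $2.75.
whole-barley bread + tempeh with both targets exact would need a negative amount; discard.
strawberries + lentils with both tight: 2.111 servings and 3.067 servings → $5.10.
strawberries + tempeh with both targets exact would need a negative amount; discard.
lentils + tempeh with both tight: 3.182 servings and 0.7403 servings → $3.12.
The minimum over all feasible corners is $2.75.

$2.75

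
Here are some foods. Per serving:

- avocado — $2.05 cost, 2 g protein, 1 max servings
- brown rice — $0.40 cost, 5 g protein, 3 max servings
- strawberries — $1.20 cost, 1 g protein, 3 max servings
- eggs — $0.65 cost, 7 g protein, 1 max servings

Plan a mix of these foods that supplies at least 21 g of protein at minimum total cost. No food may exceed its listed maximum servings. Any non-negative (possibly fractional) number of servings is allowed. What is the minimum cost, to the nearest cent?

Cost per g of protein: brown rice $0.0800, eggs $0.0929, avocado $1.0250, strawberries $1.2000.
Take 3 servings of brown rice: +15.0 g protein for $1.20 (total $1.20, still need 6.0 g).
Take 0.8571 servings of eggs: +6.0 g protein for $0.56 (total $1.76, still need 0.0 g).
Filling from the cheapest source first is optimal under one linear minimum: $1.76.

$1.76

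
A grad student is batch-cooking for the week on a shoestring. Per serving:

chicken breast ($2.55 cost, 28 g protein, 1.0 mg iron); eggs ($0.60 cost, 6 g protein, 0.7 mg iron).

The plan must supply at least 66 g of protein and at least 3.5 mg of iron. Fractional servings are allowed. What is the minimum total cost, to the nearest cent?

chicken breast only: max(66/28, 3.5/1.0) = 3.5 servings → $8.93.
eggs only: max(66/6, 3.5/0.7) = 11 servings → $6.60.
chicken breast + eggs with both tight: 1.853 servings and 2.353 servings → $6.14.
The minimum over all feasible corners is $6.14.

$6.14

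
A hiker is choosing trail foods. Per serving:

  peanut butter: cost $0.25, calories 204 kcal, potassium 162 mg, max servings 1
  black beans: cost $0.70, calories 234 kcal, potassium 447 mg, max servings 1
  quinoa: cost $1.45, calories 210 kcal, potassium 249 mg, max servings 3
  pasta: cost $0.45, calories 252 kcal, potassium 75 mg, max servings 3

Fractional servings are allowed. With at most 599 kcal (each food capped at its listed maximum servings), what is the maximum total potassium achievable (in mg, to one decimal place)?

879.8 mg

Potassium per kcal: black beans 1.91, quinoa 1.186, peanut butter 0.7941, pasta 0.2976.
Take 1 serving of black beans: uses 234 kcal, +447.0 mg potassium (running total 447.0 mg).
Take 1.738 servings of quinoa: uses 365 kcal, +432.8 mg potassium (running total 879.8 mg).
Filling greedily by potassium-per-kcal is optimal for one linear limit, giving 879.8 mg.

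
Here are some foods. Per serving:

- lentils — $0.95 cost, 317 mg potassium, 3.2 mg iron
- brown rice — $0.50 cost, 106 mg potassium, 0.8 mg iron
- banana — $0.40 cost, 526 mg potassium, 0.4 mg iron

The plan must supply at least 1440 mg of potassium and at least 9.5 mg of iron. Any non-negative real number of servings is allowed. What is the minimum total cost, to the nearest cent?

Compare the cost at each extreme point of the feasible region.
lentils only: max(1440/317, 9.5/3.2) = 4.543 servings → $4.32.
brown rice only: max(1440/106, 9.5/0.8) = 13.58 servings → $6.79.
banana only: max(1440/526, 9.5/0.4) = 23.75 servings → $9.50.
lentils + brown rice: the both-tight solution has a negative serving — not a feasible corner.
lentils + banana with both tight: 2.841 servings and 1.026 servings → $3.11.
brown rice + banana with both tight: 11.68 servings and 0.3832 servings → $5.99.
Cheapest feasible corner: $3.11.

$3.11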